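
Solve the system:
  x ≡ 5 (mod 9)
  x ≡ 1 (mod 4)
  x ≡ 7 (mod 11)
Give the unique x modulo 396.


Moduli 9, 4, 11 are pairwise coprime; by CRT there is a unique solution modulo M = 9 · 4 · 11 = 396.
Solve pairwise, accumulating the modulus:
  Start with x ≡ 5 (mod 9).
  Combine with x ≡ 1 (mod 4): since gcd(9, 4) = 1, we get a unique residue mod 36.
    Write x = 5 + 9·t and substitute into x ≡ 1 (mod 4): 9·t ≡ 1 − 5 = -4 (mod 4).
    Reduce coefficients mod 4: 1·t ≡ 0 (mod 4).
    So t ≡ 0 (mod 4).
    Then x = 5 + 9·0 = 5, valid modulo lcm(9, 4) = 36: x ≡ 5 (mod 36).
  Combine with x ≡ 7 (mod 11): since gcd(36, 11) = 1, we get a unique residue mod 396.
    Write x = 5 + 36·t and substitute into x ≡ 7 (mod 11): 36·t ≡ 7 − 5 = 2 (mod 11).
    Reduce coefficients mod 11: 3·t ≡ 2 (mod 11).
    The inverse of 3 mod 11 is 4 (since 3·4 = 12 = 1·11 + 1), so t ≡ 4·2 = 8 ≡ 8 (mod 11).
    Then x = 5 + 36·8 = 293, valid modulo lcm(36, 11) = 396: x ≡ 293 (mod 396).
Verify: 293 mod 9 = 5 ✓, 293 mod 4 = 1 ✓, 293 mod 11 = 7 ✓.

x ≡ 293 (mod 396).


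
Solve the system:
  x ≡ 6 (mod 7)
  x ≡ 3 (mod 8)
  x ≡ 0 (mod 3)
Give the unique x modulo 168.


Moduli 7, 8, 3 are pairwise coprime; by CRT there is a unique solution modulo M = 7 · 8 · 3 = 168.
Solve pairwise, accumulating the modulus:
  Start with x ≡ 6 (mod 7).
  Combine with x ≡ 3 (mod 8): since gcd(7, 8) = 1, we get a unique residue mod 56.
    Write x = 6 + 7·t and substitute into x ≡ 3 (mod 8): 7·t ≡ 3 − 6 = -3 (mod 8).
    Reduce coefficients mod 8: 7·t ≡ 5 (mod 8).
    The inverse of 7 mod 8 is 7 (since 7·7 = 49 = 6·8 + 1), so t ≡ 7·5 = 35 ≡ 3 (mod 8).
    Then x = 6 + 7·3 = 27, valid modulo lcm(7, 8) = 56: x ≡ 27 (mod 56).
  Combine with x ≡ 0 (mod 3): since gcd(56, 3) = 1, we get a unique residue mod 168.
    Write x = 27 + 56·t and substitute into x ≡ 0 (mod 3): 56·t ≡ 0 − 27 = -27 (mod 3).
    Reduce coefficients mod 3: 2·t ≡ 0 (mod 3).
    The inverse of 2 mod 3 is 2 (since 2·2 = 4 = 1·3 + 1), so t ≡ 2·0 = 0 ≡ 0 (mod 3).
    Then x = 27 + 56·0 = 27, valid modulo lcm(56, 3) = 168: x ≡ 27 (mod 168).
Verify: 27 mod 7 = 6 ✓, 27 mod 8 = 3 ✓, 27 mod 3 = 0 ✓.

x ≡ 27 (mod 168).


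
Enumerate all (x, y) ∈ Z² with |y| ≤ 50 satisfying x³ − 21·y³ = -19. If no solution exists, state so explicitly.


The equation is x³ - 21y³ = -19. For fixed y, x³ = 21·y³ − 19, so a solution requires the RHS to be a perfect cube.
Strategy: iterate y from -50 to 50, compute RHS = 21·y³ − 19, and check whether it is a (positive or negative) perfect cube.
Check small values of y:
  y = 0: RHS = -19 is not a perfect cube.
  y = 1: RHS = 2 is not a perfect cube.
  y = -1: RHS = -40 is not a perfect cube.
  y = 2: RHS = 149 is not a perfect cube.
  y = -2: RHS = -187 is not a perfect cube.
  y = 3: RHS = 548 is not a perfect cube.
  y = -3: RHS = -586 is not a perfect cube.
Continuing the search up to |y| = 50 finds no solutions either.
No (x, y) in the scanned range satisfies the equation.

No integer solutions with |y| ≤ 50.


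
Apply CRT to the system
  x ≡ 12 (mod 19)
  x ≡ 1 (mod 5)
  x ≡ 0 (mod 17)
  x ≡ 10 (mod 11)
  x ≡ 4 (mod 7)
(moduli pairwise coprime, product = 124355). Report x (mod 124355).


Product of moduli M = 19 · 5 · 17 · 11 · 7 = 124355.
Merge one congruence at a time:
  Start: x ≡ 12 (mod 19).
  Combine with x ≡ 1 (mod 5); new modulus lcm = 95.
    Write x = 12 + 19·t and substitute into x ≡ 1 (mod 5): 19·t ≡ 1 − 12 = -11 (mod 5).
    Reduce coefficients mod 5: 4·t ≡ 4 (mod 5).
    The inverse of 4 mod 5 is 4 (since 4·4 = 16 = 3·5 + 1), so t ≡ 4·4 = 16 ≡ 1 (mod 5).
    Then x = 12 + 19·1 = 31, valid modulo lcm(19, 5) = 95: x ≡ 31 (mod 95).
  Combine with x ≡ 0 (mod 17); new modulus lcm = 1615.
    Write x = 31 + 95·t and substitute into x ≡ 0 (mod 17): 95·t ≡ 0 − 31 = -31 (mod 17).
    Reduce coefficients mod 17: 10·t ≡ 3 (mod 17).
    The inverse of 10 mod 17 is 12 (since 10·12 = 120 = 7·17 + 1), so t ≡ 12·3 = 36 ≡ 2 (mod 17).
    Then x = 31 + 95·2 = 221, valid modulo lcm(95, 17) = 1615: x ≡ 221 (mod 1615).
  Combine with x ≡ 10 (mod 11); new modulus lcm = 17765.
    Write x = 221 + 1615·t and substitute into x ≡ 10 (mod 11): 1615·t ≡ 10 − 221 = -211 (mod 11).
    Reduce coefficients mod 11: 9·t ≡ 9 (mod 11).
    The inverse of 9 mod 11 is 5 (since 9·5 = 45 = 4·11 + 1), so t ≡ 5·9 = 45 ≡ 1 (mod 11).
    Then x = 221 + 1615·1 = 1836, valid modulo lcm(1615, 11) = 17765: x ≡ 1836 (mod 17765).
  Combine with x ≡ 4 (mod 7); new modulus lcm = 124355.
    Write x = 1836 + 17765·t and substitute into x ≡ 4 (mod 7): 17765·t ≡ 4 − 1836 = -1832 (mod 7).
    Reduce coefficients mod 7: 6·t ≡ 2 (mod 7).
    The inverse of 6 mod 7 is 6 (since 6·6 = 36 = 5·7 + 1), so t ≡ 6·2 = 12 ≡ 5 (mod 7).
    Then x = 1836 + 17765·5 = 90661, valid modulo lcm(17765, 7) = 124355: x ≡ 90661 (mod 124355).
Verify against each original: 90661 mod 19 = 12, 90661 mod 5 = 1, 90661 mod 17 = 0, 90661 mod 11 = 10, 90661 mod 7 = 4.

x ≡ 90661 (mod 124355).


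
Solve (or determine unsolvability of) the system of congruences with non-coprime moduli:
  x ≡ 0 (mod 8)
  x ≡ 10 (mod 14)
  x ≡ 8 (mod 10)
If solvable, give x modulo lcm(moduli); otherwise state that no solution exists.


Moduli 8, 14, 10 are not pairwise coprime, so CRT works modulo lcm(m_i) when all pairwise compatibility conditions hold.
Pairwise compatibility: gcd(m_i, m_j) must divide a_i - a_j for every pair.
Merge one congruence at a time:
  Start: x ≡ 0 (mod 8).
  Combine with x ≡ 10 (mod 14): gcd(8, 14) = 2; 10 - 0 = 10, which IS divisible by 2, so compatible.
    Write x = 0 + 8·t and substitute into x ≡ 10 (mod 14): 8·t ≡ 10 − 0 = 10 (mod 14).
    Divide the congruence (and modulus) by g = 2: 4·t ≡ 5 (mod 7).
    The inverse of 4 mod 7 is 2 (since 4·2 = 8 = 1·7 + 1), so t ≡ 2·5 = 10 ≡ 3 (mod 7).
    Then x = 0 + 8·3 = 24, valid modulo lcm(8, 14) = 56: x ≡ 24 (mod 56).
  Combine with x ≡ 8 (mod 10): gcd(56, 10) = 2; 8 - 24 = -16, which IS divisible by 2, so compatible.
    Write x = 24 + 56·t and substitute into x ≡ 8 (mod 10): 56·t ≡ 8 − 24 = -16 (mod 10).
    Divide the congruence (and modulus) by g = 2: 28·t ≡ -8 (mod 5).
    Reduce coefficients mod 5: 3·t ≡ 2 (mod 5).
    The inverse of 3 mod 5 is 2 (since 3·2 = 6 = 1·5 + 1), so t ≡ 2·2 = 4 ≡ 4 (mod 5).
    Then x = 24 + 56·4 = 248, valid modulo lcm(56, 10) = 280: x ≡ 248 (mod 280).
Verify: 248 mod 8 = 0, 248 mod 14 = 10, 248 mod 10 = 8.

x ≡ 248 (mod 280).


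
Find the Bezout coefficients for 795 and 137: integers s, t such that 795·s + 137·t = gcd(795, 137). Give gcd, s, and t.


Euclidean algorithm on (795, 137) — divide until remainder is 0:
  795 = 5 · 137 + 110
  137 = 1 · 110 + 27
  110 = 4 · 27 + 2
  27 = 13 · 2 + 1
  2 = 2 · 1 + 0
gcd(795, 137) = 1.
Track Bezout coefficients alongside the remainders: start with r₀ = 795 = a·1 + b·0 (s = 1, t = 0) and r₁ = 137 = a·0 + b·1 (s = 0, t = 1); each new remainder r_{k+1} = r_{k-1} − q_k·r_k inherits s_{k+1} = s_{k-1} − q_k·s_k, t_{k+1} = t_{k-1} − q_k·t_k, so r_k = a·s_k + b·t_k at every step:
  q = 5: r = 110, s = 1 − 5·0 = 1, t = 0 − 5·1 = -5  (check: 795·1 + 137·(-5) = 110)
  q = 1: r = 27, s = 0 − 1·1 = -1, t = 1 − 1·(-5) = 6  (check: 795·(-1) + 137·6 = 27)
  q = 4: r = 2, s = 1 − 4·(-1) = 5, t = -5 − 4·6 = -29  (check: 795·5 + 137·(-29) = 2)
  q = 13: r = 1, s = -1 − 13·5 = -66, t = 6 − 13·(-29) = 383  (check: 795·(-66) + 137·383 = 1)
The row with r = 1 (the gcd) gives the Bezout coefficients s = -66, t = 383.
Result: 795 · (-66) + 137 · (383) = 1.

gcd(795, 137) = 1; s = -66, t = 383 (check: 795·(-66) + 137·383 = 1).


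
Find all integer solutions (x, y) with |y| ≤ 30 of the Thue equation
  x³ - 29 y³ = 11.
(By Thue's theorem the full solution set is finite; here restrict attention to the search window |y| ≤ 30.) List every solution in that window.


The equation is x³ - 29y³ = 11. For fixed y, x³ = 29·y³ + 11, so a solution requires the RHS to be a perfect cube.
Strategy: iterate y from -30 to 30, compute RHS = 29·y³ + 11, and check whether it is a (positive or negative) perfect cube.
Check small values of y:
  y = 0: RHS = 11 is not a perfect cube.
  y = 1: RHS = 40 is not a perfect cube.
  y = -1: RHS = -18 is not a perfect cube.
  y = 2: RHS = 243 is not a perfect cube.
  y = -2: RHS = -221 is not a perfect cube.
  y = 3: RHS = 794 is not a perfect cube.
  y = -3: RHS = -772 is not a perfect cube.
Continuing the search up to |y| = 30 finds no solutions either.
No (x, y) in the scanned range satisfies the equation.

No integer solutions with |y| ≤ 30.


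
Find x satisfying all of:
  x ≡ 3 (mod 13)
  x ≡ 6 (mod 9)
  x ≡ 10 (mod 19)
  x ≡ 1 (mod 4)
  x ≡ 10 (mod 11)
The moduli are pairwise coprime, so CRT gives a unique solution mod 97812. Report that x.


Product of moduli M = 13 · 9 · 19 · 4 · 11 = 97812.
Merge one congruence at a time:
  Start: x ≡ 3 (mod 13).
  Combine with x ≡ 6 (mod 9); new modulus lcm = 117.
    Write x = 3 + 13·t and substitute into x ≡ 6 (mod 9): 13·t ≡ 6 − 3 = 3 (mod 9).
    Reduce coefficients mod 9: 4·t ≡ 3 (mod 9).
    The inverse of 4 mod 9 is 7 (since 4·7 = 28 = 3·9 + 1), so t ≡ 7·3 = 21 ≡ 3 (mod 9).
    Then x = 3 + 13·3 = 42, valid modulo lcm(13, 9) = 117: x ≡ 42 (mod 117).
  Combine with x ≡ 10 (mod 19); new modulus lcm = 2223.
    Write x = 42 + 117·t and substitute into x ≡ 10 (mod 19): 117·t ≡ 10 − 42 = -32 (mod 19).
    Reduce coefficients mod 19: 3·t ≡ 6 (mod 19).
    The inverse of 3 mod 19 is 13 (since 3·13 = 39 = 2·19 + 1), so t ≡ 13·6 = 78 ≡ 2 (mod 19).
    Then x = 42 + 117·2 = 276, valid modulo lcm(117, 19) = 2223: x ≡ 276 (mod 2223).
  Combine with x ≡ 1 (mod 4); new modulus lcm = 8892.
    Write x = 276 + 2223·t and substitute into x ≡ 1 (mod 4): 2223·t ≡ 1 − 276 = -275 (mod 4).
    Reduce coefficients mod 4: 3·t ≡ 1 (mod 4).
    The inverse of 3 mod 4 is 3 (since 3·3 = 9 = 2·4 + 1), so t ≡ 3·1 = 3 ≡ 3 (mod 4).
    Then x = 276 + 2223·3 = 6945, valid modulo lcm(2223, 4) = 8892: x ≡ 6945 (mod 8892).
  Combine with x ≡ 10 (mod 11); new modulus lcm = 97812.
    Write x = 6945 + 8892·t and substitute into x ≡ 10 (mod 11): 8892·t ≡ 10 − 6945 = -6935 (mod 11).
    Reduce coefficients mod 11: 4·t ≡ 6 (mod 11).
    The inverse of 4 mod 11 is 3 (since 4·3 = 12 = 1·11 + 1), so t ≡ 3·6 = 18 ≡ 7 (mod 11).
    Then x = 6945 + 8892·7 = 69189, valid modulo lcm(8892, 11) = 97812: x ≡ 69189 (mod 97812).
Verify against each original: 69189 mod 13 = 3, 69189 mod 9 = 6, 69189 mod 19 = 10, 69189 mod 4 = 1, 69189 mod 11 = 10.

x ≡ 69189 (mod 97812).


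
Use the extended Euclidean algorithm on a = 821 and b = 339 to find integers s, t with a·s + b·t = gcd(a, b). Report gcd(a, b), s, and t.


Euclidean algorithm on (821, 339) — divide until remainder is 0:
  821 = 2 · 339 + 143
  339 = 2 · 143 + 53
  143 = 2 · 53 + 37
  53 = 1 · 37 + 16
  37 = 2 · 16 + 5
  16 = 3 · 5 + 1
  5 = 5 · 1 + 0
gcd(821, 339) = 1.
Track Bezout coefficients alongside the remainders: start with r₀ = 821 = a·1 + b·0 (s = 1, t = 0) and r₁ = 339 = a·0 + b·1 (s = 0, t = 1); each new remainder r_{k+1} = r_{k-1} − q_k·r_k inherits s_{k+1} = s_{k-1} − q_k·s_k, t_{k+1} = t_{k-1} − q_k·t_k, so r_k = a·s_k + b·t_k at every step:
  q = 2: r = 143, s = 1 − 2·0 = 1, t = 0 − 2·1 = -2  (check: 821·1 + 339·(-2) = 143)
  q = 2: r = 53, s = 0 − 2·1 = -2, t = 1 − 2·(-2) = 5  (check: 821·(-2) + 339·5 = 53)
  q = 2: r = 37, s = 1 − 2·(-2) = 5, t = -2 − 2·5 = -12  (check: 821·5 + 339·(-12) = 37)
  q = 1: r = 16, s = -2 − 1·5 = -7, t = 5 − 1·(-12) = 17  (check: 821·(-7) + 339·17 = 16)
  q = 2: r = 5, s = 5 − 2·(-7) = 19, t = -12 − 2·17 = -46  (check: 821·19 + 339·(-46) = 5)
  q = 3: r = 1, s = -7 − 3·19 = -64, t = 17 − 3·(-46) = 155  (check: 821·(-64) + 339·155 = 1)
The row with r = 1 (the gcd) gives the Bezout coefficients s = -64, t = 155.
Result: 821 · (-64) + 339 · (155) = 1.

gcd(821, 339) = 1; s = -64, t = 155 (check: 821·(-64) + 339·155 = 1).


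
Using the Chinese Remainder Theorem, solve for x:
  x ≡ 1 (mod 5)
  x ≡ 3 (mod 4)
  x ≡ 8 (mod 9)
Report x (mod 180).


Moduli 5, 4, 9 are pairwise coprime; by CRT there is a unique solution modulo M = 5 · 4 · 9 = 180.
Solve pairwise, accumulating the modulus:
  Start with x ≡ 1 (mod 5).
  Combine with x ≡ 3 (mod 4): since gcd(5, 4) = 1, we get a unique residue mod 20.
    Write x = 1 + 5·t and substitute into x ≡ 3 (mod 4): 5·t ≡ 3 − 1 = 2 (mod 4).
    Reduce coefficients mod 4: 1·t ≡ 2 (mod 4).
    So t ≡ 2 (mod 4).
    Then x = 1 + 5·2 = 11, valid modulo lcm(5, 4) = 20: x ≡ 11 (mod 20).
  Combine with x ≡ 8 (mod 9): since gcd(20, 9) = 1, we get a unique residue mod 180.
    Write x = 11 + 20·t and substitute into x ≡ 8 (mod 9): 20·t ≡ 8 − 11 = -3 (mod 9).
    Reduce coefficients mod 9: 2·t ≡ 6 (mod 9).
    The inverse of 2 mod 9 is 5 (since 2·5 = 10 = 1·9 + 1), so t ≡ 5·6 = 30 ≡ 3 (mod 9).
    Then x = 11 + 20·3 = 71, valid modulo lcm(20, 9) = 180: x ≡ 71 (mod 180).
Verify: 71 mod 5 = 1 ✓, 71 mod 4 = 3 ✓, 71 mod 9 = 8 ✓.

x ≡ 71 (mod 180).


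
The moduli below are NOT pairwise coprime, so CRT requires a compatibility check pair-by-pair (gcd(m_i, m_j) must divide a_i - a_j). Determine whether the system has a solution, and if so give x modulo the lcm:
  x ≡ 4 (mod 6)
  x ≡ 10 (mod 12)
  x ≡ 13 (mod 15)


Moduli 6, 12, 15 are not pairwise coprime, so CRT works modulo lcm(m_i) when all pairwise compatibility conditions hold.
Pairwise compatibility: gcd(m_i, m_j) must divide a_i - a_j for every pair.
Merge one congruence at a time:
  Start: x ≡ 4 (mod 6).
  Combine with x ≡ 10 (mod 12): gcd(6, 12) = 6; 10 - 4 = 6, which IS divisible by 6, so compatible.
    Write x = 4 + 6·t and substitute into x ≡ 10 (mod 12): 6·t ≡ 10 − 4 = 6 (mod 12).
    Divide the congruence (and modulus) by g = 6: 1·t ≡ 1 (mod 2).
    So t ≡ 1 (mod 2).
    Then x = 4 + 6·1 = 10, valid modulo lcm(6, 12) = 12: x ≡ 10 (mod 12).
  Combine with x ≡ 13 (mod 15): gcd(12, 15) = 3; 13 - 10 = 3, which IS divisible by 3, so compatible.
    Write x = 10 + 12·t and substitute into x ≡ 13 (mod 15): 12·t ≡ 13 − 10 = 3 (mod 15).
    Divide the congruence (and modulus) by g = 3: 4·t ≡ 1 (mod 5).
    The inverse of 4 mod 5 is 4 (since 4·4 = 16 = 3·5 + 1), so t ≡ 4·1 = 4 ≡ 4 (mod 5).
    Then x = 10 + 12·4 = 58, valid modulo lcm(12, 15) = 60: x ≡ 58 (mod 60).
Verify: 58 mod 6 = 4, 58 mod 12 = 10, 58 mod 15 = 13.

x ≡ 58 (mod 60).


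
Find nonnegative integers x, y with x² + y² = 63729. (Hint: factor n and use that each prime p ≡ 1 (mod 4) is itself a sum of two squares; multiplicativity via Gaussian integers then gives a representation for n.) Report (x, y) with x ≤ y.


Step 1: Factor n = 63729 = 3^2 · 73 · 97.
Step 2: Check the mod-4 condition on each prime factor: 3 ≡ 3 (mod 4), exponent 2 (must be even); 73 ≡ 1 (mod 4), exponent 1; 97 ≡ 1 (mod 4), exponent 1.
All primes ≡ 3 (mod 4) appear to even exponent (or don't appear), so by the two-squares theorem n IS expressible as a sum of two squares.
Step 3: Build a representation. Group n = k² · m with k = 3 and m = 73 · 97 = 7081 (a product of primes ≡ 1 (mod 4)); a representation of m scales to one of n via (k·x)² + (k·y)² = k²(x² + y²). Each prime p ≡ 1 (mod 4) is itself a sum of two squares; find a² by testing p − a² for a perfect square:
  73: 73 − 1² = 72, 73 − 2² = 69, 73 − 3² = 64 = 8² ⇒ 73 = 3² + 8².
  97: 97 − 1² = 96, 97 − 2² = 93, 97 − 3² = 88, 97 − 4² = 81 = 9² ⇒ 97 = 4² + 9².
  Combine using the Brahmagupta–Fibonacci identity (a² + b²)(c² + d²) = (ac − bd)² + (ad + bc)² = (ac + bd)² + (ad − bc)²:
  73 · 97 = 7081: from (3² + 8²)(4² + 9²), take (3·4 − 8·9, 3·9 + 8·4) = (12 − 72, 27 + 32) = (-60, 59); dropping signs (only squares matter) gives (60, 59); check 60² + 59² = 3600 + 3481 = 7081 ✓.
  Scale by k = 3: (3·60, 3·59) = (180, 177).
Step 4: Order so x ≤ y and verify: 177² + 180² = 31329 + 32400 = 63729 = n. ✓

n = 63729 = 177² + 180² (one valid representation with x ≤ y).


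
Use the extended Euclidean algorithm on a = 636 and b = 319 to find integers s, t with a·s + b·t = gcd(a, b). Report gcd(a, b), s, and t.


Euclidean algorithm on (636, 319) — divide until remainder is 0:
  636 = 1 · 319 + 317
  319 = 1 · 317 + 2
  317 = 158 · 2 + 1
  2 = 2 · 1 + 0
gcd(636, 319) = 1.
Track Bezout coefficients alongside the remainders: start with r₀ = 636 = a·1 + b·0 (s = 1, t = 0) and r₁ = 319 = a·0 + b·1 (s = 0, t = 1); each new remainder r_{k+1} = r_{k-1} − q_k·r_k inherits s_{k+1} = s_{k-1} − q_k·s_k, t_{k+1} = t_{k-1} − q_k·t_k, so r_k = a·s_k + b·t_k at every step:
  q = 1: r = 317, s = 1 − 1·0 = 1, t = 0 − 1·1 = -1  (check: 636·1 + 319·(-1) = 317)
  q = 1: r = 2, s = 0 − 1·1 = -1, t = 1 − 1·(-1) = 2  (check: 636·(-1) + 319·2 = 2)
  q = 158: r = 1, s = 1 − 158·(-1) = 159, t = -1 − 158·2 = -317  (check: 636·159 + 319·(-317) = 1)
The row with r = 1 (the gcd) gives the Bezout coefficients s = 159, t = -317.
Result: 636 · (159) + 319 · (-317) = 1.

gcd(636, 319) = 1; s = 159, t = -317 (check: 636·159 + 319·(-317) = 1).


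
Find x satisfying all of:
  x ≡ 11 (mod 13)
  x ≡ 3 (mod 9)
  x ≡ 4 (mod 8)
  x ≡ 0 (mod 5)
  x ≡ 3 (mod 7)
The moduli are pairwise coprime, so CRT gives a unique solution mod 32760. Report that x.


Product of moduli M = 13 · 9 · 8 · 5 · 7 = 32760.
Merge one congruence at a time:
  Start: x ≡ 11 (mod 13).
  Combine with x ≡ 3 (mod 9); new modulus lcm = 117.
    Write x = 11 + 13·t and substitute into x ≡ 3 (mod 9): 13·t ≡ 3 − 11 = -8 (mod 9).
    Reduce coefficients mod 9: 4·t ≡ 1 (mod 9).
    The inverse of 4 mod 9 is 7 (since 4·7 = 28 = 3·9 + 1), so t ≡ 7·1 = 7 ≡ 7 (mod 9).
    Then x = 11 + 13·7 = 102, valid modulo lcm(13, 9) = 117: x ≡ 102 (mod 117).
  Combine with x ≡ 4 (mod 8); new modulus lcm = 936.
    Write x = 102 + 117·t and substitute into x ≡ 4 (mod 8): 117·t ≡ 4 − 102 = -98 (mod 8).
    Reduce coefficients mod 8: 5·t ≡ 6 (mod 8).
    The inverse of 5 mod 8 is 5 (since 5·5 = 25 = 3·8 + 1), so t ≡ 5·6 = 30 ≡ 6 (mod 8).
    Then x = 102 + 117·6 = 804, valid modulo lcm(117, 8) = 936: x ≡ 804 (mod 936).
  Combine with x ≡ 0 (mod 5); new modulus lcm = 4680.
    Write x = 804 + 936·t and substitute into x ≡ 0 (mod 5): 936·t ≡ 0 − 804 = -804 (mod 5).
    Reduce coefficients mod 5: 1·t ≡ 1 (mod 5).
    So t ≡ 1 (mod 5).
    Then x = 804 + 936·1 = 1740, valid modulo lcm(936, 5) = 4680: x ≡ 1740 (mod 4680).
  Combine with x ≡ 3 (mod 7); new modulus lcm = 32760.
    Write x = 1740 + 4680·t and substitute into x ≡ 3 (mod 7): 4680·t ≡ 3 − 1740 = -1737 (mod 7).
    Reduce coefficients mod 7: 4·t ≡ 6 (mod 7).
    The inverse of 4 mod 7 is 2 (since 4·2 = 8 = 1·7 + 1), so t ≡ 2·6 = 12 ≡ 5 (mod 7).
    Then x = 1740 + 4680·5 = 25140, valid modulo lcm(4680, 7) = 32760: x ≡ 25140 (mod 32760).
Verify against each original: 25140 mod 13 = 11, 25140 mod 9 = 3, 25140 mod 8 = 4, 25140 mod 5 = 0, 25140 mod 7 = 3.

x ≡ 25140 (mod 32760).


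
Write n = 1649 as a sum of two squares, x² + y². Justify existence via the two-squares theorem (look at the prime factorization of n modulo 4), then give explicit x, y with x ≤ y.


Step 1: Factor n = 1649 = 17 · 97.
Step 2: Check the mod-4 condition on each prime factor: 17 ≡ 1 (mod 4), exponent 1; 97 ≡ 1 (mod 4), exponent 1.
All primes ≡ 3 (mod 4) appear to even exponent (or don't appear), so by the two-squares theorem n IS expressible as a sum of two squares.
Step 3: Build a representation. Here n = 17 · 97 is a product of primes ≡ 1 (mod 4). Each prime p ≡ 1 (mod 4) is itself a sum of two squares; find a² by testing p − a² for a perfect square:
  17: 17 − 1² = 16 = 4² ⇒ 17 = 1² + 4².
  97: 97 − 1² = 96, 97 − 2² = 93, 97 − 3² = 88, 97 − 4² = 81 = 9² ⇒ 97 = 4² + 9².
  Combine using the Brahmagupta–Fibonacci identity (a² + b²)(c² + d²) = (ac − bd)² + (ad + bc)² = (ac + bd)² + (ad − bc)²:
  17 · 97 = 1649: from (1² + 4²)(4² + 9²), take (1·4 − 4·9, 1·9 + 4·4) = (4 − 36, 9 + 16) = (-32, 25); dropping signs (only squares matter) gives (32, 25); check 32² + 25² = 1024 + 625 = 1649 ✓.
Step 4: Order so x ≤ y and verify: 25² + 32² = 625 + 1024 = 1649 = n. ✓

n = 1649 = 25² + 32² (one valid representation with x ≤ y).


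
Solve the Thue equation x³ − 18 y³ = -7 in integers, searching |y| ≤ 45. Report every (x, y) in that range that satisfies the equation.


The equation is x³ - 18y³ = -7. For fixed y, x³ = 18·y³ − 7, so a solution requires the RHS to be a perfect cube.
Strategy: iterate y from -45 to 45, compute RHS = 18·y³ − 7, and check whether it is a (positive or negative) perfect cube.
Check small values of y:
  y = 0: RHS = -7 is not a perfect cube.
  y = 1: RHS = 11 is not a perfect cube.
  y = -1: RHS = -25 is not a perfect cube.
  y = 2: RHS = 137 is not a perfect cube.
  y = -2: RHS = -151 is not a perfect cube.
  y = 3: RHS = 479 is not a perfect cube.
  y = -3: RHS = -493 is not a perfect cube.
Continuing the search up to |y| = 45 finds no solutions either.
No (x, y) in the scanned range satisfies the equation.

No integer solutions with |y| ≤ 45.


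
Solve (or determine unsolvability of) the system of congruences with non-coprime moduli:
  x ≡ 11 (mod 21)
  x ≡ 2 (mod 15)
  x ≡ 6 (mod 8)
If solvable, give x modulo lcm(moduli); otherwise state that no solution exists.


Moduli 21, 15, 8 are not pairwise coprime, so CRT works modulo lcm(m_i) when all pairwise compatibility conditions hold.
Pairwise compatibility: gcd(m_i, m_j) must divide a_i - a_j for every pair.
Merge one congruence at a time:
  Start: x ≡ 11 (mod 21).
  Combine with x ≡ 2 (mod 15): gcd(21, 15) = 3; 2 - 11 = -9, which IS divisible by 3, so compatible.
    Write x = 11 + 21·t and substitute into x ≡ 2 (mod 15): 21·t ≡ 2 − 11 = -9 (mod 15).
    Divide the congruence (and modulus) by g = 3: 7·t ≡ -3 (mod 5).
    Reduce coefficients mod 5: 2·t ≡ 2 (mod 5).
    The inverse of 2 mod 5 is 3 (since 2·3 = 6 = 1·5 + 1), so t ≡ 3·2 = 6 ≡ 1 (mod 5).
    Then x = 11 + 21·1 = 32, valid modulo lcm(21, 15) = 105: x ≡ 32 (mod 105).
  Combine with x ≡ 6 (mod 8): gcd(105, 8) = 1; 6 - 32 = -26, which IS divisible by 1, so compatible.
    Write x = 32 + 105·t and substitute into x ≡ 6 (mod 8): 105·t ≡ 6 − 32 = -26 (mod 8).
    Reduce coefficients mod 8: 1·t ≡ 6 (mod 8).
    So t ≡ 6 (mod 8).
    Then x = 32 + 105·6 = 662, valid modulo lcm(105, 8) = 840: x ≡ 662 (mod 840).
Verify: 662 mod 21 = 11, 662 mod 15 = 2, 662 mod 8 = 6.

x ≡ 662 (mod 840).


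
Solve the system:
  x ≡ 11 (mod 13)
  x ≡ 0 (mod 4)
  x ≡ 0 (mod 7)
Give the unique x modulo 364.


Moduli 13, 4, 7 are pairwise coprime; by CRT there is a unique solution modulo M = 13 · 4 · 7 = 364.
Solve pairwise, accumulating the modulus:
  Start with x ≡ 11 (mod 13).
  Combine with x ≡ 0 (mod 4): since gcd(13, 4) = 1, we get a unique residue mod 52.
    Write x = 11 + 13·t and substitute into x ≡ 0 (mod 4): 13·t ≡ 0 − 11 = -11 (mod 4).
    Reduce coefficients mod 4: 1·t ≡ 1 (mod 4).
    So t ≡ 1 (mod 4).
    Then x = 11 + 13·1 = 24, valid modulo lcm(13, 4) = 52: x ≡ 24 (mod 52).
  Combine with x ≡ 0 (mod 7): since gcd(52, 7) = 1, we get a unique residue mod 364.
    Write x = 24 + 52·t and substitute into x ≡ 0 (mod 7): 52·t ≡ 0 − 24 = -24 (mod 7).
    Reduce coefficients mod 7: 3·t ≡ 4 (mod 7).
    The inverse of 3 mod 7 is 5 (since 3·5 = 15 = 2·7 + 1), so t ≡ 5·4 = 20 ≡ 6 (mod 7).
    Then x = 24 + 52·6 = 336, valid modulo lcm(52, 7) = 364: x ≡ 336 (mod 364).
Verify: 336 mod 13 = 11 ✓, 336 mod 4 = 0 ✓, 336 mod 7 = 0 ✓.

x ≡ 336 (mod 364).


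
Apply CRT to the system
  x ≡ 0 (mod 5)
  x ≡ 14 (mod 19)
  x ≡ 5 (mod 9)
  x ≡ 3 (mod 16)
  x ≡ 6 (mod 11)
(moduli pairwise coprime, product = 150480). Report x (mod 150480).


Product of moduli M = 5 · 19 · 9 · 16 · 11 = 150480.
Merge one congruence at a time:
  Start: x ≡ 0 (mod 5).
  Combine with x ≡ 14 (mod 19); new modulus lcm = 95.
    Write x = 0 + 5·t and substitute into x ≡ 14 (mod 19): 5·t ≡ 14 − 0 = 14 (mod 19).
    The inverse of 5 mod 19 is 4 (since 5·4 = 20 = 1·19 + 1), so t ≡ 4·14 = 56 ≡ 18 (mod 19).
    Then x = 0 + 5·18 = 90, valid modulo lcm(5, 19) = 95: x ≡ 90 (mod 95).
  Combine with x ≡ 5 (mod 9); new modulus lcm = 855.
    Write x = 90 + 95·t and substitute into x ≡ 5 (mod 9): 95·t ≡ 5 − 90 = -85 (mod 9).
    Reduce coefficients mod 9: 5·t ≡ 5 (mod 9).
    The inverse of 5 mod 9 is 2 (since 5·2 = 10 = 1·9 + 1), so t ≡ 2·5 = 10 ≡ 1 (mod 9).
    Then x = 90 + 95·1 = 185, valid modulo lcm(95, 9) = 855: x ≡ 185 (mod 855).
  Combine with x ≡ 3 (mod 16); new modulus lcm = 13680.
    Write x = 185 + 855·t and substitute into x ≡ 3 (mod 16): 855·t ≡ 3 − 185 = -182 (mod 16).
    Reduce coefficients mod 16: 7·t ≡ 10 (mod 16).
    The inverse of 7 mod 16 is 7 (since 7·7 = 49 = 3·16 + 1), so t ≡ 7·10 = 70 ≡ 6 (mod 16).
    Then x = 185 + 855·6 = 5315, valid modulo lcm(855, 16) = 13680: x ≡ 5315 (mod 13680).
  Combine with x ≡ 6 (mod 11); new modulus lcm = 150480.
    Write x = 5315 + 13680·t and substitute into x ≡ 6 (mod 11): 13680·t ≡ 6 − 5315 = -5309 (mod 11).
    Reduce coefficients mod 11: 7·t ≡ 4 (mod 11).
    The inverse of 7 mod 11 is 8 (since 7·8 = 56 = 5·11 + 1), so t ≡ 8·4 = 32 ≡ 10 (mod 11).
    Then x = 5315 + 13680·10 = 142115, valid modulo lcm(13680, 11) = 150480: x ≡ 142115 (mod 150480).
Verify against each original: 142115 mod 5 = 0, 142115 mod 19 = 14, 142115 mod 9 = 5, 142115 mod 16 = 3, 142115 mod 11 = 6.

x ≡ 142115 (mod 150480).


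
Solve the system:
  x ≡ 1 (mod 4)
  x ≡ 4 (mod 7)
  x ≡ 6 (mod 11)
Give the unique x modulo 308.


Moduli 4, 7, 11 are pairwise coprime; by CRT there is a unique solution modulo M = 4 · 7 · 11 = 308.
Solve pairwise, accumulating the modulus:
  Start with x ≡ 1 (mod 4).
  Combine with x ≡ 4 (mod 7): since gcd(4, 7) = 1, we get a unique residue mod 28.
    Write x = 1 + 4·t and substitute into x ≡ 4 (mod 7): 4·t ≡ 4 − 1 = 3 (mod 7).
    The inverse of 4 mod 7 is 2 (since 4·2 = 8 = 1·7 + 1), so t ≡ 2·3 = 6 ≡ 6 (mod 7).
    Then x = 1 + 4·6 = 25, valid modulo lcm(4, 7) = 28: x ≡ 25 (mod 28).
  Combine with x ≡ 6 (mod 11): since gcd(28, 11) = 1, we get a unique residue mod 308.
    Write x = 25 + 28·t and substitute into x ≡ 6 (mod 11): 28·t ≡ 6 − 25 = -19 (mod 11).
    Reduce coefficients mod 11: 6·t ≡ 3 (mod 11).
    The inverse of 6 mod 11 is 2 (since 6·2 = 12 = 1·11 + 1), so t ≡ 2·3 = 6 ≡ 6 (mod 11).
    Then x = 25 + 28·6 = 193, valid modulo lcm(28, 11) = 308: x ≡ 193 (mod 308).
Verify: 193 mod 4 = 1 ✓, 193 mod 7 = 4 ✓, 193 mod 11 = 6 ✓.

x ≡ 193 (mod 308).


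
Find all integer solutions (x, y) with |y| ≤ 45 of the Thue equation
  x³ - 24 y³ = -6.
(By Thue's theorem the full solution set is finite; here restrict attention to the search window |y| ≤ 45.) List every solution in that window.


The equation is x³ - 24y³ = -6. For fixed y, x³ = 24·y³ − 6, so a solution requires the RHS to be a perfect cube.
Strategy: iterate y from -45 to 45, compute RHS = 24·y³ − 6, and check whether it is a (positive or negative) perfect cube.
Check small values of y:
  y = 0: RHS = -6 is not a perfect cube.
  y = 1: RHS = 18 is not a perfect cube.
  y = -1: RHS = -30 is not a perfect cube.
  y = 2: RHS = 186 is not a perfect cube.
  y = -2: RHS = -198 is not a perfect cube.
  y = 3: RHS = 642 is not a perfect cube.
  y = -3: RHS = -654 is not a perfect cube.
Continuing the search up to |y| = 45 finds no solutions either.
No (x, y) in the scanned range satisfies the equation.

No integer solutions with |y| ≤ 45.


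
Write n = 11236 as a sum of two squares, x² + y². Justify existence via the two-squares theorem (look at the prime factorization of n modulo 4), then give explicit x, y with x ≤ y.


Step 1: Factor n = 11236 = 2^2 · 53^2.
Step 2: Check the mod-4 condition on each prime factor: 2 = 2 (special); 53 ≡ 1 (mod 4), exponent 2.
All primes ≡ 3 (mod 4) appear to even exponent (or don't appear), so by the two-squares theorem n IS expressible as a sum of two squares.
Step 3: Build a representation. Group n = k² · m with k = 2 and m = 53 · 53 = 2809 (a product of primes ≡ 1 (mod 4)); a representation of m scales to one of n via (k·x)² + (k·y)² = k²(x² + y²). Each prime p ≡ 1 (mod 4) is itself a sum of two squares; find a² by testing p − a² for a perfect square:
  53: 53 − 1² = 52, 53 − 2² = 49 = 7² ⇒ 53 = 2² + 7².
  Combine using the Brahmagupta–Fibonacci identity (a² + b²)(c² + d²) = (ac − bd)² + (ad + bc)² = (ac + bd)² + (ad − bc)²:
  53 · 53 = 2809: from (2² + 7²)(2² + 7²), take (2·2 − 7·7, 2·7 + 7·2) = (4 − 49, 14 + 14) = (-45, 28); dropping signs (only squares matter) gives (45, 28); check 45² + 28² = 2025 + 784 = 2809 ✓.
  Scale by k = 2: (2·45, 2·28) = (90, 56).
Step 4: Order so x ≤ y and verify: 56² + 90² = 3136 + 8100 = 11236 = n. ✓

n = 11236 = 56² + 90² (one valid representation with x ≤ y).


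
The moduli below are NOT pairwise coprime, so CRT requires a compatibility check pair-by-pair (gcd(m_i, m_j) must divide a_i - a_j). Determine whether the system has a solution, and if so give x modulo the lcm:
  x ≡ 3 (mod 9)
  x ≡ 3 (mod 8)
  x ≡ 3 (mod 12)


Moduli 9, 8, 12 are not pairwise coprime, so CRT works modulo lcm(m_i) when all pairwise compatibility conditions hold.
Pairwise compatibility: gcd(m_i, m_j) must divide a_i - a_j for every pair.
Merge one congruence at a time:
  Start: x ≡ 3 (mod 9).
  Combine with x ≡ 3 (mod 8): gcd(9, 8) = 1; 3 - 3 = 0, which IS divisible by 1, so compatible.
    Write x = 3 + 9·t and substitute into x ≡ 3 (mod 8): 9·t ≡ 3 − 3 = 0 (mod 8).
    Reduce coefficients mod 8: 1·t ≡ 0 (mod 8).
    So t ≡ 0 (mod 8).
    Then x = 3 + 9·0 = 3, valid modulo lcm(9, 8) = 72: x ≡ 3 (mod 72).
  Combine with x ≡ 3 (mod 12): gcd(72, 12) = 12; 3 - 3 = 0, which IS divisible by 12, so compatible.
    Write x = 3 + 72·t and substitute into x ≡ 3 (mod 12): 72·t ≡ 3 − 3 = 0 (mod 12).
    Divide the congruence (and modulus) by g = 12: 6·t ≡ 0 (mod 1).
    Modulo 1 every t works; take t = 0.
    Then x = 3 + 72·0 = 3, valid modulo lcm(72, 12) = 72: x ≡ 3 (mod 72).
Verify: 3 mod 9 = 3, 3 mod 8 = 3, 3 mod 12 = 3.

x ≡ 3 (mod 72).


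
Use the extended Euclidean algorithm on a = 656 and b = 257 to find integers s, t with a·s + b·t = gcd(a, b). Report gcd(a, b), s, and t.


Euclidean algorithm on (656, 257) — divide until remainder is 0:
  656 = 2 · 257 + 142
  257 = 1 · 142 + 115
  142 = 1 · 115 + 27
  115 = 4 · 27 + 7
  27 = 3 · 7 + 6
  7 = 1 · 6 + 1
  6 = 6 · 1 + 0
gcd(656, 257) = 1.
Track Bezout coefficients alongside the remainders: start with r₀ = 656 = a·1 + b·0 (s = 1, t = 0) and r₁ = 257 = a·0 + b·1 (s = 0, t = 1); each new remainder r_{k+1} = r_{k-1} − q_k·r_k inherits s_{k+1} = s_{k-1} − q_k·s_k, t_{k+1} = t_{k-1} − q_k·t_k, so r_k = a·s_k + b·t_k at every step:
  q = 2: r = 142, s = 1 − 2·0 = 1, t = 0 − 2·1 = -2  (check: 656·1 + 257·(-2) = 142)
  q = 1: r = 115, s = 0 − 1·1 = -1, t = 1 − 1·(-2) = 3  (check: 656·(-1) + 257·3 = 115)
  q = 1: r = 27, s = 1 − 1·(-1) = 2, t = -2 − 1·3 = -5  (check: 656·2 + 257·(-5) = 27)
  q = 4: r = 7, s = -1 − 4·2 = -9, t = 3 − 4·(-5) = 23  (check: 656·(-9) + 257·23 = 7)
  q = 3: r = 6, s = 2 − 3·(-9) = 29, t = -5 − 3·23 = -74  (check: 656·29 + 257·(-74) = 6)
  q = 1: r = 1, s = -9 − 1·29 = -38, t = 23 − 1·(-74) = 97  (check: 656·(-38) + 257·97 = 1)
The row with r = 1 (the gcd) gives the Bezout coefficients s = -38, t = 97.
Result: 656 · (-38) + 257 · (97) = 1.

gcd(656, 257) = 1; s = -38, t = 97 (check: 656·(-38) + 257·97 = 1).


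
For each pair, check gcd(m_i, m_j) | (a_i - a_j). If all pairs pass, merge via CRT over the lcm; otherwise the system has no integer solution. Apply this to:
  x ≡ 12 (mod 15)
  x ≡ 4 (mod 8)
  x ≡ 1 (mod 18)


Moduli 15, 8, 18 are not pairwise coprime, so CRT works modulo lcm(m_i) when all pairwise compatibility conditions hold.
Pairwise compatibility: gcd(m_i, m_j) must divide a_i - a_j for every pair.
Merge one congruence at a time:
  Start: x ≡ 12 (mod 15).
  Combine with x ≡ 4 (mod 8): gcd(15, 8) = 1; 4 - 12 = -8, which IS divisible by 1, so compatible.
    Write x = 12 + 15·t and substitute into x ≡ 4 (mod 8): 15·t ≡ 4 − 12 = -8 (mod 8).
    Reduce coefficients mod 8: 7·t ≡ 0 (mod 8).
    The inverse of 7 mod 8 is 7 (since 7·7 = 49 = 6·8 + 1), so t ≡ 7·0 = 0 ≡ 0 (mod 8).
    Then x = 12 + 15·0 = 12, valid modulo lcm(15, 8) = 120: x ≡ 12 (mod 120).
  Combine with x ≡ 1 (mod 18): gcd(120, 18) = 6, and 1 - 12 = -11 is NOT divisible by 6.
    ⇒ system is inconsistent (no integer solution).

No solution (the system is inconsistent).


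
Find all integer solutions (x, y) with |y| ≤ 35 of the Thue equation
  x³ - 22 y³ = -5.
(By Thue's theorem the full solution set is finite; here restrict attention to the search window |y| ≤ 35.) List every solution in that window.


The equation is x³ - 22y³ = -5. For fixed y, x³ = 22·y³ − 5, so a solution requires the RHS to be a perfect cube.
Strategy: iterate y from -35 to 35, compute RHS = 22·y³ − 5, and check whether it is a (positive or negative) perfect cube.
Check small values of y:
  y = 0: RHS = -5 is not a perfect cube.
  y = 1: RHS = 17 is not a perfect cube.
  y = -1: RHS = -27 = (-3)³ ⇒ x = -3 works.
  y = 2: RHS = 171 is not a perfect cube.
  y = -2: RHS = -181 is not a perfect cube.
  y = 3: RHS = 589 is not a perfect cube.
  y = -3: RHS = -599 is not a perfect cube.
Continuing the search up to |y| = 35 finds no further solutions beyond those listed.
Collected solutions: (-3, -1).

Solutions (with |y| ≤ 35): (-3, -1).


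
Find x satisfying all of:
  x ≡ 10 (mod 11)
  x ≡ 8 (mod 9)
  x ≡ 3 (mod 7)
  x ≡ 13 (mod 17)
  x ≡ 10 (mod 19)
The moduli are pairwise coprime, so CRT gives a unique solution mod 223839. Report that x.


Product of moduli M = 11 · 9 · 7 · 17 · 19 = 223839.
Merge one congruence at a time:
  Start: x ≡ 10 (mod 11).
  Combine with x ≡ 8 (mod 9); new modulus lcm = 99.
    Write x = 10 + 11·t and substitute into x ≡ 8 (mod 9): 11·t ≡ 8 − 10 = -2 (mod 9).
    Reduce coefficients mod 9: 2·t ≡ 7 (mod 9).
    The inverse of 2 mod 9 is 5 (since 2·5 = 10 = 1·9 + 1), so t ≡ 5·7 = 35 ≡ 8 (mod 9).
    Then x = 10 + 11·8 = 98, valid modulo lcm(11, 9) = 99: x ≡ 98 (mod 99).
  Combine with x ≡ 3 (mod 7); new modulus lcm = 693.
    Write x = 98 + 99·t and substitute into x ≡ 3 (mod 7): 99·t ≡ 3 − 98 = -95 (mod 7).
    Reduce coefficients mod 7: 1·t ≡ 3 (mod 7).
    So t ≡ 3 (mod 7).
    Then x = 98 + 99·3 = 395, valid modulo lcm(99, 7) = 693: x ≡ 395 (mod 693).
  Combine with x ≡ 13 (mod 17); new modulus lcm = 11781.
    Write x = 395 + 693·t and substitute into x ≡ 13 (mod 17): 693·t ≡ 13 − 395 = -382 (mod 17).
    Reduce coefficients mod 17: 13·t ≡ 9 (mod 17).
    The inverse of 13 mod 17 is 4 (since 13·4 = 52 = 3·17 + 1), so t ≡ 4·9 = 36 ≡ 2 (mod 17).
    Then x = 395 + 693·2 = 1781, valid modulo lcm(693, 17) = 11781: x ≡ 1781 (mod 11781).
  Combine with x ≡ 10 (mod 19); new modulus lcm = 223839.
    Write x = 1781 + 11781·t and substitute into x ≡ 10 (mod 19): 11781·t ≡ 10 − 1781 = -1771 (mod 19).
    Reduce coefficients mod 19: 1·t ≡ 15 (mod 19).
    So t ≡ 15 (mod 19).
    Then x = 1781 + 11781·15 = 178496, valid modulo lcm(11781, 19) = 223839: x ≡ 178496 (mod 223839).
Verify against each original: 178496 mod 11 = 10, 178496 mod 9 = 8, 178496 mod 7 = 3, 178496 mod 17 = 13, 178496 mod 19 = 10.

x ≡ 178496 (mod 223839).


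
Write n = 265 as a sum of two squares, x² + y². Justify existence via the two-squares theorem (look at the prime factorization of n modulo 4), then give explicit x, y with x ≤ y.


Step 1: Factor n = 265 = 5 · 53.
Step 2: Check the mod-4 condition on each prime factor: 5 ≡ 1 (mod 4), exponent 1; 53 ≡ 1 (mod 4), exponent 1.
All primes ≡ 3 (mod 4) appear to even exponent (or don't appear), so by the two-squares theorem n IS expressible as a sum of two squares.
Step 3: Build a representation. Here n = 5 · 53 is a product of primes ≡ 1 (mod 4). Each prime p ≡ 1 (mod 4) is itself a sum of two squares; find a² by testing p − a² for a perfect square:
  5: 5 − 1² = 4 = 2² ⇒ 5 = 1² + 2².
  53: 53 − 1² = 52, 53 − 2² = 49 = 7² ⇒ 53 = 2² + 7².
  Combine using the Brahmagupta–Fibonacci identity (a² + b²)(c² + d²) = (ac − bd)² + (ad + bc)² = (ac + bd)² + (ad − bc)²:
  5 · 53 = 265: from (1² + 2²)(2² + 7²), take (1·2 − 2·7, 1·7 + 2·2) = (2 − 14, 7 + 4) = (-12, 11); dropping signs (only squares matter) gives (12, 11); check 12² + 11² = 144 + 121 = 265 ✓.
Step 4: Order so x ≤ y and verify: 11² + 12² = 121 + 144 = 265 = n. ✓

n = 265 = 11² + 12² (one valid representation with x ≤ y).


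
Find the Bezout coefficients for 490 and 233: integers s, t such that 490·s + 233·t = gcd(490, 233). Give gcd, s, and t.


Euclidean algorithm on (490, 233) — divide until remainder is 0:
  490 = 2 · 233 + 24
  233 = 9 · 24 + 17
  24 = 1 · 17 + 7
  17 = 2 · 7 + 3
  7 = 2 · 3 + 1
  3 = 3 · 1 + 0
gcd(490, 233) = 1.
Track Bezout coefficients alongside the remainders: start with r₀ = 490 = a·1 + b·0 (s = 1, t = 0) and r₁ = 233 = a·0 + b·1 (s = 0, t = 1); each new remainder r_{k+1} = r_{k-1} − q_k·r_k inherits s_{k+1} = s_{k-1} − q_k·s_k, t_{k+1} = t_{k-1} − q_k·t_k, so r_k = a·s_k + b·t_k at every step:
  q = 2: r = 24, s = 1 − 2·0 = 1, t = 0 − 2·1 = -2  (check: 490·1 + 233·(-2) = 24)
  q = 9: r = 17, s = 0 − 9·1 = -9, t = 1 − 9·(-2) = 19  (check: 490·(-9) + 233·19 = 17)
  q = 1: r = 7, s = 1 − 1·(-9) = 10, t = -2 − 1·19 = -21  (check: 490·10 + 233·(-21) = 7)
  q = 2: r = 3, s = -9 − 2·10 = -29, t = 19 − 2·(-21) = 61  (check: 490·(-29) + 233·61 = 3)
  q = 2: r = 1, s = 10 − 2·(-29) = 68, t = -21 − 2·61 = -143  (check: 490·68 + 233·(-143) = 1)
The row with r = 1 (the gcd) gives the Bezout coefficients s = 68, t = -143.
Result: 490 · (68) + 233 · (-143) = 1.

gcd(490, 233) = 1; s = 68, t = -143 (check: 490·68 + 233·(-143) = 1).


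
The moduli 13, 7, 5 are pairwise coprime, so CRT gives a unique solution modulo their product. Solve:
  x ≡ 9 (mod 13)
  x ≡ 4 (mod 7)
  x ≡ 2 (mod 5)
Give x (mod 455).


Moduli 13, 7, 5 are pairwise coprime; by CRT there is a unique solution modulo M = 13 · 7 · 5 = 455.
Solve pairwise, accumulating the modulus:
  Start with x ≡ 9 (mod 13).
  Combine with x ≡ 4 (mod 7): since gcd(13, 7) = 1, we get a unique residue mod 91.
    Write x = 9 + 13·t and substitute into x ≡ 4 (mod 7): 13·t ≡ 4 − 9 = -5 (mod 7).
    Reduce coefficients mod 7: 6·t ≡ 2 (mod 7).
    The inverse of 6 mod 7 is 6 (since 6·6 = 36 = 5·7 + 1), so t ≡ 6·2 = 12 ≡ 5 (mod 7).
    Then x = 9 + 13·5 = 74, valid modulo lcm(13, 7) = 91: x ≡ 74 (mod 91).
  Combine with x ≡ 2 (mod 5): since gcd(91, 5) = 1, we get a unique residue mod 455.
    Write x = 74 + 91·t and substitute into x ≡ 2 (mod 5): 91·t ≡ 2 − 74 = -72 (mod 5).
    Reduce coefficients mod 5: 1·t ≡ 3 (mod 5).
    So t ≡ 3 (mod 5).
    Then x = 74 + 91·3 = 347, valid modulo lcm(91, 5) = 455: x ≡ 347 (mod 455).
Verify: 347 mod 13 = 9 ✓, 347 mod 7 = 4 ✓, 347 mod 5 = 2 ✓.

x ≡ 347 (mod 455).


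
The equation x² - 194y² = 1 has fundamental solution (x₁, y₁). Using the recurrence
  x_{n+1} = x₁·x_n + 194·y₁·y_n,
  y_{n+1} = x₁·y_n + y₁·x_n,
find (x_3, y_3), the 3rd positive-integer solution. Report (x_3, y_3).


Step 1: Find the fundamental solution (x₁, y₁) of x² - 194y² = 1.
  Expand √194 as a continued fraction. a₀ = ⌊√194⌋ = 13; iterate m_{k+1} = d_k·a_k − m_k, d_{k+1} = (194 − m_{k+1}²)/d_k, a_{k+1} = ⌊(a₀ + m_{k+1})/d_{k+1}⌋ (starting m₀ = 0, d₀ = 1), with convergents p_k = a_k·p_{k-1} + p_{k-2}, q_k = a_k·q_{k-1} + q_{k-2} (p₋₁ = 1, q₋₁ = 0):
  k = 0: a₀ = 13; p₀/q₀ = 13/1; p₀² − 194·q₀² = 169 − 194 = -25.
  k = 1: m = 13, d = 25, a = ⌊(13 + 13)/25⌋ = 1; p/q = (1·13 + 1)/(1·1 + 0) = 14/1; p² − 194·q² = 196 − 194 = 2.
  k = 2: m = 12, d = 2, a = ⌊(13 + 12)/2⌋ = 12; p/q = (12·14 + 13)/(12·1 + 1) = 181/13; p² − 194·q² = 32761 − 32786 = -25.
  k = 3: m = 12, d = 25, a = ⌊(13 + 12)/25⌋ = 1; p/q = (1·181 + 14)/(1·13 + 1) = 195/14; p² − 194·q² = 38025 − 38024 = 1.
  The first convergent with p² − 194·q² = 1 gives the fundamental solution (x₁, y₁) = (195, 14).
Step 2: Apply the recurrence (x_{n+1}, y_{n+1}) = (x₁x_n + 194y₁y_n, x₁y_n + y₁x_n) repeatedly.
  From (x_1, y_1) = (195, 14): x_2 = 195·195 + 194·14·14 = 76049; y_2 = 195·14 + 14·195 = 5460.
  From (x_2, y_2) = (76049, 5460): x_3 = 195·76049 + 194·14·5460 = 29658915; y_3 = 195·5460 + 14·76049 = 2129386.
Step 3: Verify x_3² - 194·y_3² = 879651238977225 - 879651238977224 = 1 (should be 1). ✓

(x_1, y_1) = (195, 14); (x_3, y_3) = (29658915, 2129386).
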